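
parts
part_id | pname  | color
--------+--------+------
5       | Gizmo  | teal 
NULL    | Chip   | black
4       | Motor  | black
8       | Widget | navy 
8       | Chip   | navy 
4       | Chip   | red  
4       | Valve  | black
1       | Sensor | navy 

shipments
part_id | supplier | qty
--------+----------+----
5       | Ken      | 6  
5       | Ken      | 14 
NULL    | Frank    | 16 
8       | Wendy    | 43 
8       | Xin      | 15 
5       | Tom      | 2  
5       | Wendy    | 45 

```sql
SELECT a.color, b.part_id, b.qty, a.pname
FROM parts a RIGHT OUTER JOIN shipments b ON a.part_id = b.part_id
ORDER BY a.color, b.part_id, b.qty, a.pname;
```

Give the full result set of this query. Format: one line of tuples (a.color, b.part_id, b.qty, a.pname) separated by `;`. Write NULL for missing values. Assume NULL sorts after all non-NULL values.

(navy, 8, 15, Chip); (navy, 8, 15, Widget); (navy, 8, 43, Chip); (navy, 8, 43, Widget); (teal, 5, 2, Gizmo); (teal, 5, 6, Gizmo); (teal, 5, 14, Gizmo); (teal, 5, 45, Gizmo); (NULL, NULL, 16, NULL)

RIGHT JOIN keeps every row from `shipments`; unmatched rows get NULL for `parts`'s columns.
Matching on a.part_id = b.part_id. A NULL in a compared column never satisfies the condition.
Matched pairs: 8; unmatched b rows kept: 1.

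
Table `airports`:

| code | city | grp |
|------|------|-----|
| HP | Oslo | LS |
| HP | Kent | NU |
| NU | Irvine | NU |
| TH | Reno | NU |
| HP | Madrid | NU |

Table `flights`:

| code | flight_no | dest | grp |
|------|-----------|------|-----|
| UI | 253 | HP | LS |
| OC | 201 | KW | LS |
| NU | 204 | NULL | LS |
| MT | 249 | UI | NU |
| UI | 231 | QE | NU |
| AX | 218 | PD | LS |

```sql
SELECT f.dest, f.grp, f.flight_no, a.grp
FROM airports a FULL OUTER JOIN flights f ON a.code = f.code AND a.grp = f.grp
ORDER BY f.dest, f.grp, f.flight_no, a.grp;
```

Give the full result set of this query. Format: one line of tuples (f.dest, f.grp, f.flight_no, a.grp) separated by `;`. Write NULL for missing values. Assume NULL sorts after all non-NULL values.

FULL OUTER JOIN keeps every row from both sides; unmatched rows get NULL for the other side's columns.
Matching on a.code = f.code AND a.grp = f.grp.
- a (code=HP, grp=LS) has no partner → padded with NULL.
- a (code=HP, grp=NU) has no partner → padded with NULL.
- a (code=NU, grp=NU) has no partner → padded with NULL.
- a (code=TH, grp=NU) has no partner → padded with NULL.
- a (code=HP, grp=NU) has no partner → padded with NULL.
- plus 6 unmatched f row(s), each kept with NULL a columns.

(HP, LS, 253, NULL); (KW, LS, 201, NULL); (PD, LS, 218, NULL); (QE, NU, 231, NULL); (UI, NU, 249, NULL); (NULL, LS, 204, NULL); (NULL, NULL, NULL, LS); (NULL, NULL, NULL, NU); (NULL, NULL, NULL, NU); (NULL, NULL, NULL, NU); (NULL, NULL, NULL, NU)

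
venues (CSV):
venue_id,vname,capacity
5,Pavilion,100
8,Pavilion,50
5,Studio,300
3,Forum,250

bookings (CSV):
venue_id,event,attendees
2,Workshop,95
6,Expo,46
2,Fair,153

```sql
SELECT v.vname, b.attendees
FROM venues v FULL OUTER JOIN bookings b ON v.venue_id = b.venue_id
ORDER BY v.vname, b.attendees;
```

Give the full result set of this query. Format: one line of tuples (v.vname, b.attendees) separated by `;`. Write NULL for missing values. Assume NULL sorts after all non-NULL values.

FULL OUTER JOIN keeps every row from both sides; unmatched rows get NULL for the other side's columns.
Matching on v.venue_id = b.venue_id.
- v (venue_id=5) has no partner → padded with NULL.
- v (venue_id=8) has no partner → padded with NULL.
- v (venue_id=5) has no partner → padded with NULL.
- v (venue_id=3) has no partner → padded with NULL.
- 3 row(s) from b found no v partner → padded with NULL.
After projecting and ordering:
v.vname | b.attendees
Forum | NULL
Pavilion | NULL
Pavilion | NULL
Studio | NULL
NULL | 46
NULL | 95
NULL | 153

(Forum, NULL); (Pavilion, NULL); (Pavilion, NULL); (Studio, NULL); (NULL, 46); (NULL, 95); (NULL, 153)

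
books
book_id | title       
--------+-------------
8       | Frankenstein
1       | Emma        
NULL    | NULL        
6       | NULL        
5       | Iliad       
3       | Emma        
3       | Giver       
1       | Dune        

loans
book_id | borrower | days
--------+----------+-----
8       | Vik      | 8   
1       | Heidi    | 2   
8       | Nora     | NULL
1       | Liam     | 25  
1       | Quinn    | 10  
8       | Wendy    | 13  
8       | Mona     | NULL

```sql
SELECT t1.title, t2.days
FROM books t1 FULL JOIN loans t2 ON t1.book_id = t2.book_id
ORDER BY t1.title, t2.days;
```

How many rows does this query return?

15

FULL OUTER JOIN keeps every row from both sides; unmatched rows get NULL for the other side's columns.
Matching on t1.book_id = t2.book_id. A NULL in a compared column never satisfies the condition.
Matched pairs: 10; unmatched t1 rows kept: 5; unmatched t2 rows kept: 0.
Total: 10 matched + 5 padded = 15 rows.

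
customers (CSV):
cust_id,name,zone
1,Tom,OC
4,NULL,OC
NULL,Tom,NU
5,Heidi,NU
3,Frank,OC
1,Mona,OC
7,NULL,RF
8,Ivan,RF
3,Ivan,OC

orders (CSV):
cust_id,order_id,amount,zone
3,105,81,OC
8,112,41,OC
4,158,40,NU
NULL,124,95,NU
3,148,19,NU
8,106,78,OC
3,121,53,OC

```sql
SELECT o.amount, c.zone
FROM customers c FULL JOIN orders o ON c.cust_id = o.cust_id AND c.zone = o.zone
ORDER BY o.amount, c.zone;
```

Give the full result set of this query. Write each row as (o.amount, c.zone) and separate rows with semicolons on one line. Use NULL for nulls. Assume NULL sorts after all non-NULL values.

(19, NULL); (40, NULL); (41, NULL); (53, OC); (53, OC); (78, NULL); (81, OC); (81, OC); (95, NULL); (NULL, NU); (NULL, NU); (NULL, OC); (NULL, OC); (NULL, OC); (NULL, RF); (NULL, RF)

FULL OUTER JOIN keeps every row from both sides; unmatched rows get NULL for the other side's columns.
Matching on c.cust_id = o.cust_id AND c.zone = o.zone. A NULL in a compared column never satisfies the condition.
Matched pairs: 4; unmatched c rows kept: 7; unmatched o rows kept: 5.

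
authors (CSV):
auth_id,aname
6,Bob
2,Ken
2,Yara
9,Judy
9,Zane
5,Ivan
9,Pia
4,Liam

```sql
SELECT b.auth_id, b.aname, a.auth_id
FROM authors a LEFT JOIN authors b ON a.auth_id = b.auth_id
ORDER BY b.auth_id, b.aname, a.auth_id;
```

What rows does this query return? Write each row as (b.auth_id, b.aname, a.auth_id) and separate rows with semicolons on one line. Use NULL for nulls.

(2, Ken, 2); (2, Ken, 2); (2, Yara, 2); (2, Yara, 2); (4, Liam, 4); (5, Ivan, 5); (6, Bob, 6); (9, Judy, 9); (9, Judy, 9); (9, Judy, 9); (9, Pia, 9); (9, Pia, 9); (9, Pia, 9); (9, Zane, 9); (9, Zane, 9); (9, Zane, 9)

LEFT JOIN keeps every row from `authors a`; unmatched rows get NULL for `authors b`'s columns.
Matching on a.auth_id = b.auth_id.
Matched pairs: 16; unmatched a rows kept: 0.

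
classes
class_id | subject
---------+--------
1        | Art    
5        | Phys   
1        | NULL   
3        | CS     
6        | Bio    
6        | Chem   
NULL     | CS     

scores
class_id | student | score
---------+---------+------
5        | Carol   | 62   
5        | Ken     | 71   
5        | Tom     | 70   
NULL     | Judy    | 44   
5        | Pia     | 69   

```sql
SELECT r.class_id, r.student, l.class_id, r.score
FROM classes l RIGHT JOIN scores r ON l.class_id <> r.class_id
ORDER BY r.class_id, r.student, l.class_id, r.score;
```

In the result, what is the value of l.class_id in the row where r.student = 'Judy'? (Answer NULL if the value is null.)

NULL

RIGHT JOIN keeps every row from `scores`; unmatched rows get NULL for `classes`'s columns.
Matching on l.class_id <> r.class_id. A NULL in a compared column never satisfies the condition.
- l row (class_id=1): matches 4 r row(s) → 4 output row(s).
- l row (class_id=5): no match.
- l row (class_id=1): matches 4 r row(s) → 4 output row(s).
- l row (class_id=3): matches 4 r row(s) → 4 output row(s).
- l row (class_id=6): matches 4 r row(s) → 4 output row(s).
- l row (class_id=6): matches 4 r row(s) → 4 output row(s).
- l row (class_id=NULL): no match.
- plus 1 unmatched r row(s), each kept with NULL l columns.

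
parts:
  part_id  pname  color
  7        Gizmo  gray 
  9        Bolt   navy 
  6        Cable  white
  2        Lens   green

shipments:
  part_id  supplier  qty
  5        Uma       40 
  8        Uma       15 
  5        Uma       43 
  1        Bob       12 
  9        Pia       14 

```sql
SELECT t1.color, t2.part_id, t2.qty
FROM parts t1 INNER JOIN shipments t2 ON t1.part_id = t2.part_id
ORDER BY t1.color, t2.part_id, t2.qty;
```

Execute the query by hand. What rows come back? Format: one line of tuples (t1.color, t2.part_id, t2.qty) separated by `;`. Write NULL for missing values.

(navy, 9, 14)

INNER JOIN keeps only pairs where the ON condition holds.
Matching on t1.part_id = t2.part_id.
Matched pairs: 1.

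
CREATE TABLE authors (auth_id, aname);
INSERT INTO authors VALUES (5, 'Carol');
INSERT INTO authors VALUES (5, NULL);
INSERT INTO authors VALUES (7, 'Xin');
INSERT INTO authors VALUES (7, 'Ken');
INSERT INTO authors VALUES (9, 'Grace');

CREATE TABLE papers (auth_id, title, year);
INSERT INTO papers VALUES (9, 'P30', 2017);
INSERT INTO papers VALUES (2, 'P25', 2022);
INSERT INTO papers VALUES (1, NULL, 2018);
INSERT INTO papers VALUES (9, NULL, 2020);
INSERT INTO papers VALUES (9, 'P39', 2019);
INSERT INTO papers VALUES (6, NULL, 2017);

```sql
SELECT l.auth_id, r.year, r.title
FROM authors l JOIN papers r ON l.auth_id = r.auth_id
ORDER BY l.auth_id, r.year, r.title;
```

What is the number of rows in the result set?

INNER JOIN keeps only pairs where the ON condition holds.
Matching on l.auth_id = r.auth_id.
- l (auth_id=5) has no partner → excluded.
- l (auth_id=5) has no partner → excluded.
- l (auth_id=7) has no partner → excluded.
- l (auth_id=7) has no partner → excluded.
- l (auth_id=9) pairs with 3 row(s) of r.
Total: 3 rows.

3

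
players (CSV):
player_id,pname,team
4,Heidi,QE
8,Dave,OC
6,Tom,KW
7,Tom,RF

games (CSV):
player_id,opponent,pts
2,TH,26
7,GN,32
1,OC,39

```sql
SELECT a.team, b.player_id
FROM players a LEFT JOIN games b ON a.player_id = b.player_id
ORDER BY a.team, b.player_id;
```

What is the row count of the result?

LEFT JOIN keeps every row from `players`; unmatched rows get NULL for `games`'s columns.
Matching on a.player_id = b.player_id.
- a row (player_id=4): no match → kept, b columns NULL.
- a row (player_id=8): no match → kept, b columns NULL.
- a row (player_id=6): no match → kept, b columns NULL.
- a row (player_id=7): matches 1 b row(s) → 1 output row(s).
Total: 1 matched + 3 padded = 4 rows.

4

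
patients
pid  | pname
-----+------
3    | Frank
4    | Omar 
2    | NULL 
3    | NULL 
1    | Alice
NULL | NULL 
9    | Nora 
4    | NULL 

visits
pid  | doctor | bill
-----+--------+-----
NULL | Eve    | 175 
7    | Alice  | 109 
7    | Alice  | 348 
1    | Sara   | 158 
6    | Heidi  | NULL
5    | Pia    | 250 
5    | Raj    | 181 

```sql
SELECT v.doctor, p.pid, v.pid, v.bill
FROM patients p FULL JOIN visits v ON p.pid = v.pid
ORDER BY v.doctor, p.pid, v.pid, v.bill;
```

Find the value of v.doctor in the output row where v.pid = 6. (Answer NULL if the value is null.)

Heidi

FULL OUTER JOIN keeps every row from both sides; unmatched rows get NULL for the other side's columns.
Matching on p.pid = v.pid. A NULL in a compared column never satisfies the condition.
- p row (pid=3): no match → kept, v columns NULL.
- p row (pid=4): no match → kept, v columns NULL.
- p row (pid=2): no match → kept, v columns NULL.
- p row (pid=3): no match → kept, v columns NULL.
- p row (pid=1): matches 1 v row(s) → 1 output row(s).
- p row (pid=NULL): no match → kept, v columns NULL.
- p row (pid=9): no match → kept, v columns NULL.
- p row (pid=4): no match → kept, v columns NULL.
- 6 v row(s) had no p match → kept, p columns NULL.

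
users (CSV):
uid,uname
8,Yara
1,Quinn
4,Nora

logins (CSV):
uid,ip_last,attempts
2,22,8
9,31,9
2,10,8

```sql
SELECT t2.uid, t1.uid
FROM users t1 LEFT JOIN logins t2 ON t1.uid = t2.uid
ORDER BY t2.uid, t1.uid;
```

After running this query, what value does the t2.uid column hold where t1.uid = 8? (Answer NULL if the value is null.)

NULL

LEFT JOIN keeps every row from `users`; unmatched rows get NULL for `logins`'s columns.
Matching on t1.uid = t2.uid.
Matched pairs: 0; unmatched t1 rows kept: 3.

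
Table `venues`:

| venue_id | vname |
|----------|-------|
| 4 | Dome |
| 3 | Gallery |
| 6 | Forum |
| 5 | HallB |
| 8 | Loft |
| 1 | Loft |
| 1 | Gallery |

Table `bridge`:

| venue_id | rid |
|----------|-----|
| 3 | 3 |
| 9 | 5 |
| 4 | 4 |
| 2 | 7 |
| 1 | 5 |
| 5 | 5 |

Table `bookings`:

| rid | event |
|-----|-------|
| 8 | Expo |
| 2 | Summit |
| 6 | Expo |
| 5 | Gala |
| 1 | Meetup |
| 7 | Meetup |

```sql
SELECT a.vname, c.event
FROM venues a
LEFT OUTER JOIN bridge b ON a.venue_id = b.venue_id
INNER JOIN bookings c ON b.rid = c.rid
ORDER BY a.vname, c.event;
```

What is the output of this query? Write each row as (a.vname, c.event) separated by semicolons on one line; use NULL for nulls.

(Gallery, Gala); (HallB, Gala); (Loft, Gala)

Joins associate left-to-right: venues LEFT JOIN bridge on venue_id gives 7 intermediate row(s).
Then INNER JOIN `bookings c` on rid: keep only rows whose b.rid appears in c.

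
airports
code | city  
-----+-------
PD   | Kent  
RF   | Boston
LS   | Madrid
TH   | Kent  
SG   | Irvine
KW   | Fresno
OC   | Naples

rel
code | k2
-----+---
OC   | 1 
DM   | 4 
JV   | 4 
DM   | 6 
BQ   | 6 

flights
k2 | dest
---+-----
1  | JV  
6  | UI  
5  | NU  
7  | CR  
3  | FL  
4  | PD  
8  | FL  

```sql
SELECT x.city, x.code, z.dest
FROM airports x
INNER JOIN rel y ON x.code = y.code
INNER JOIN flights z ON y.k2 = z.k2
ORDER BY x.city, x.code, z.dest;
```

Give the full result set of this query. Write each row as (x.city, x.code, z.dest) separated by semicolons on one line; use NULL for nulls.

(Naples, OC, JV)

Evaluate left to right. First `airports x INNER JOIN rel y` on code: 1 row(s).
Then INNER JOIN `flights z` on k2: keep only rows whose y.k2 appears in z.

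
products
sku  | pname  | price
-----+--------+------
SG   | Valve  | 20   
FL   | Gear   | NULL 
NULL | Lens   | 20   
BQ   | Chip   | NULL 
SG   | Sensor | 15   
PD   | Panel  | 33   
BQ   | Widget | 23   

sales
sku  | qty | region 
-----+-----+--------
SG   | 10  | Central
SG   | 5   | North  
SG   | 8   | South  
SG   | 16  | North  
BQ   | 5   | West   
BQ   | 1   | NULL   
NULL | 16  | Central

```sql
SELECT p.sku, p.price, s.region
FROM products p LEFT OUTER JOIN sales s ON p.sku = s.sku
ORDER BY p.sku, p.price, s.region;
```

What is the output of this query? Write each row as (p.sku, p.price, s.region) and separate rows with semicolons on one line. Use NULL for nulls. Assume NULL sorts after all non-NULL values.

(BQ, 23, West); (BQ, 23, NULL); (BQ, NULL, West); (BQ, NULL, NULL); (FL, NULL, NULL); (PD, 33, NULL); (SG, 15, Central); (SG, 15, North); (SG, 15, North); (SG, 15, South); (SG, 20, Central); (SG, 20, North); (SG, 20, North); (SG, 20, South); (NULL, 20, NULL)

LEFT JOIN keeps every row from `products`; unmatched rows get NULL for `sales`'s columns.
Matching on p.sku = s.sku. A NULL in a compared column never satisfies the condition.
- p (sku=SG) pairs with 4 row(s) of s.
- p (sku=FL) has no partner → padded with NULL.
- p (sku=NULL) has no partner → padded with NULL.
- p (sku=BQ) pairs with 2 row(s) of s.
- p (sku=SG) pairs with 4 row(s) of s.
- p (sku=PD) has no partner → padded with NULL.
- p (sku=BQ) pairs with 2 row(s) of s.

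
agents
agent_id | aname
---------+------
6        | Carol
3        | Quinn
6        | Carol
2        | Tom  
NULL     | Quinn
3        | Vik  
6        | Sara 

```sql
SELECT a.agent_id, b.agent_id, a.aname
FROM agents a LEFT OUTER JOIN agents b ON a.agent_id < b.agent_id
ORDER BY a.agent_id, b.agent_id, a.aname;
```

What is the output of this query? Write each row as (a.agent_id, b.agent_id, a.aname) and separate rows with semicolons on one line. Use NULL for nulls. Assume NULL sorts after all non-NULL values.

(2, 3, Tom); (2, 3, Tom); (2, 6, Tom); (2, 6, Tom); (2, 6, Tom); (3, 6, Quinn); (3, 6, Quinn); (3, 6, Quinn); (3, 6, Vik); (3, 6, Vik); (3, 6, Vik); (6, NULL, Carol); (6, NULL, Carol); (6, NULL, Sara); (NULL, NULL, Quinn)

LEFT JOIN keeps every row from `agents a`; unmatched rows get NULL for `agents b`'s columns.
Matching on a.agent_id < b.agent_id. A NULL in a compared column never satisfies the condition.
- a row (agent_id=6): no match → kept, b columns NULL.
- a row (agent_id=3): matches 3 b row(s) → 3 output row(s).
- a row (agent_id=6): no match → kept, b columns NULL.
- a row (agent_id=2): matches 5 b row(s) → 5 output row(s).
- a row (agent_id=NULL): no match → kept, b columns NULL.
- a row (agent_id=3): matches 3 b row(s) → 3 output row(s).
- a row (agent_id=6): no match → kept, b columns NULL.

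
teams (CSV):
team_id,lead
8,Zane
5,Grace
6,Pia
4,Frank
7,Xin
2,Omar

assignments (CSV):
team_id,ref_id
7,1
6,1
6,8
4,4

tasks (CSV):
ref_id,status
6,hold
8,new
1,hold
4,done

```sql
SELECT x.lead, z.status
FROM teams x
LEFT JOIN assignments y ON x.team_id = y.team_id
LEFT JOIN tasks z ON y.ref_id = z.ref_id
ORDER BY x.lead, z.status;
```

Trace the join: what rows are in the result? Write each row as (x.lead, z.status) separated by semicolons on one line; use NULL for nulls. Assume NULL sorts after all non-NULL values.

Evaluate left to right. First `teams x LEFT JOIN assignments y` on team_id: 7 row(s).
Then LEFT JOIN `tasks z` on ref_id: each of those 7 rows is kept; rows whose y.ref_id has no match in z get NULL for z's columns.

(Frank, done); (Grace, NULL); (Omar, NULL); (Pia, hold); (Pia, new); (Xin, hold); (Zane, NULL)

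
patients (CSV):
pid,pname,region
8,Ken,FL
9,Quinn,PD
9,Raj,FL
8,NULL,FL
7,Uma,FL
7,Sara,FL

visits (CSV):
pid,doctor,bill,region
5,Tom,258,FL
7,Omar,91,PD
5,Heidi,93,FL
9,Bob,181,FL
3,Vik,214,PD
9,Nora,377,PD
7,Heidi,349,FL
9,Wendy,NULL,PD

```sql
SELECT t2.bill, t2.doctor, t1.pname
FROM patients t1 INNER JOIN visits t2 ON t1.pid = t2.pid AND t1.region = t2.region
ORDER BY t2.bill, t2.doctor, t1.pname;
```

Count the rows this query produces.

5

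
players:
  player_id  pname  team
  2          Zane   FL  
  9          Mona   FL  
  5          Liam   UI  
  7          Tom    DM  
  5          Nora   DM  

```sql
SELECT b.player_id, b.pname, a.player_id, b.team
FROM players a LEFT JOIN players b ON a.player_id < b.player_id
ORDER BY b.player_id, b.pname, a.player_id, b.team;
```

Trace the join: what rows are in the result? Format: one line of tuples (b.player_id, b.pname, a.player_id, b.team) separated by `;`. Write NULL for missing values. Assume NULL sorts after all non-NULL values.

(5, Liam, 2, UI); (5, Nora, 2, DM); (7, Tom, 2, DM); (7, Tom, 5, DM); (7, Tom, 5, DM); (9, Mona, 2, FL); (9, Mona, 5, FL); (9, Mona, 5, FL); (9, Mona, 7, FL); (NULL, NULL, 9, NULL)

LEFT JOIN keeps every row from `players a`; unmatched rows get NULL for `players b`'s columns.
Matching on a.player_id < b.player_id.
Matched pairs: 9; unmatched a rows kept: 1.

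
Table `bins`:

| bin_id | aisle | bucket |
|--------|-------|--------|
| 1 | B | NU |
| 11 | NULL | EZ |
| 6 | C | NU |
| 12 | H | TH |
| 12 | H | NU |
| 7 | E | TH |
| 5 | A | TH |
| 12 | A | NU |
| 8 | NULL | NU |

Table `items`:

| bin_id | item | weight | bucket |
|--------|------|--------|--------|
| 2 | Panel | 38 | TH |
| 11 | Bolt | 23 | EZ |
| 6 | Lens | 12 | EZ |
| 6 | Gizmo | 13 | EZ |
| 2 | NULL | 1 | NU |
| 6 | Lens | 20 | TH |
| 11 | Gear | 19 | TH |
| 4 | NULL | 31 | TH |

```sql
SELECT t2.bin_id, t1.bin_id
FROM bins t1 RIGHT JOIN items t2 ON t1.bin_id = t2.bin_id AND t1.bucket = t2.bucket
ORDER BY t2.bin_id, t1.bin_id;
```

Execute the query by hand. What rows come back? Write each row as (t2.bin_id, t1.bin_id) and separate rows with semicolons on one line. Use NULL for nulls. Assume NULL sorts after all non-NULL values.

(2, NULL); (2, NULL); (4, NULL); (6, NULL); (6, NULL); (6, NULL); (11, 11); (11, NULL)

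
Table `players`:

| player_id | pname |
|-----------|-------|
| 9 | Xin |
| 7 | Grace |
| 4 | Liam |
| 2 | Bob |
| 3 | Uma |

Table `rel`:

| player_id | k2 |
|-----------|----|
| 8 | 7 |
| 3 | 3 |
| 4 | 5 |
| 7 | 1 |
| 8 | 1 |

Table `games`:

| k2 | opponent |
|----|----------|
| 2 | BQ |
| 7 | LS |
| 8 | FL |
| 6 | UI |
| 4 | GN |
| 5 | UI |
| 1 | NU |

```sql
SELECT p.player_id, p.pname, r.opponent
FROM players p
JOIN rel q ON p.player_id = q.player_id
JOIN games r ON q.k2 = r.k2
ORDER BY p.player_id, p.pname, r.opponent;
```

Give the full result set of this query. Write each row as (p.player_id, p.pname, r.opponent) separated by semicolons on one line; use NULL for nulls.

(4, Liam, UI); (7, Grace, NU)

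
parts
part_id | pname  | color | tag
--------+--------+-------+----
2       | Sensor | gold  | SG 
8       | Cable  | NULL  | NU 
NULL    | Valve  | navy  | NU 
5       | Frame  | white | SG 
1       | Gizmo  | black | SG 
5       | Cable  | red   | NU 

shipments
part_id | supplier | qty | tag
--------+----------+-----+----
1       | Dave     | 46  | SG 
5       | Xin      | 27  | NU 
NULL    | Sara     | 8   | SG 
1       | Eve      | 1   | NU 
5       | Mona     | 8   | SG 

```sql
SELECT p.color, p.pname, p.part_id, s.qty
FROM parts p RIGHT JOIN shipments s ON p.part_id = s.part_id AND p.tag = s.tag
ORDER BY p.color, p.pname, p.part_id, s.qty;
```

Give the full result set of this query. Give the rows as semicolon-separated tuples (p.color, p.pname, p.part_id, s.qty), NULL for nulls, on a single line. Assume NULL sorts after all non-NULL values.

RIGHT JOIN keeps every row from `shipments`; unmatched rows get NULL for `parts`'s columns.
Matching on p.part_id = s.part_id AND p.tag = s.tag. A NULL in a compared column never satisfies the condition.
Matched pairs: 3; unmatched s rows kept: 2.

(black, Gizmo, 1, 46); (red, Cable, 5, 27); (white, Frame, 5, 8); (NULL, NULL, NULL, 1); (NULL, NULL, NULL, 8)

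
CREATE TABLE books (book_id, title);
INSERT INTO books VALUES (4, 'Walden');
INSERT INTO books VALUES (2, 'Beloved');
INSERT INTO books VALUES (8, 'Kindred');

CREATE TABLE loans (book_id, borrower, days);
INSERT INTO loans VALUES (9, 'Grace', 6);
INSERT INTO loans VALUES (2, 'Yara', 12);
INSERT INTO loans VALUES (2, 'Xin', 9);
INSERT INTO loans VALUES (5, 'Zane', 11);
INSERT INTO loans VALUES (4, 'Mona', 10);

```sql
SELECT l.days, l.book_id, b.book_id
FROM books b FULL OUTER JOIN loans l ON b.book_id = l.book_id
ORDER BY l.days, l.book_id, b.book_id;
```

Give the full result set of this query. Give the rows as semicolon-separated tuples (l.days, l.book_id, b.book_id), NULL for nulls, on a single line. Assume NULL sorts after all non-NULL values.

(6, 9, NULL); (9, 2, 2); (10, 4, 4); (11, 5, NULL); (12, 2, 2); (NULL, NULL, 8)

FULL OUTER JOIN keeps every row from both sides; unmatched rows get NULL for the other side's columns.
Matching on b.book_id = l.book_id.
Matched pairs: 3; unmatched b rows kept: 1; unmatched l rows kept: 2.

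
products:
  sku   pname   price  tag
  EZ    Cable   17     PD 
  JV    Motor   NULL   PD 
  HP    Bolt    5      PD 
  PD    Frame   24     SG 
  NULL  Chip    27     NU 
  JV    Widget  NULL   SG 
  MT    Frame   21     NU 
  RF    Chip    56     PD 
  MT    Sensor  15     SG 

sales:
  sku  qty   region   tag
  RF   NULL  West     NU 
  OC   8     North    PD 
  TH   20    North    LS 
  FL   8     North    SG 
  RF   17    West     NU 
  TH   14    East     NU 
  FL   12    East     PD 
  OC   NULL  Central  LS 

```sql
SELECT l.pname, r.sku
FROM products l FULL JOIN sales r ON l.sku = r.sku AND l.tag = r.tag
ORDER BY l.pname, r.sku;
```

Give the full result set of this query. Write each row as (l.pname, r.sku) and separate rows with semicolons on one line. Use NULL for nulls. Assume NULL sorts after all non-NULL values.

FULL OUTER JOIN keeps every row from both sides; unmatched rows get NULL for the other side's columns.
Matching on l.sku = r.sku AND l.tag = r.tag. A NULL in a compared column never satisfies the condition.
Matched pairs: 0; unmatched l rows kept: 9; unmatched r rows kept: 8.

(Bolt, NULL); (Cable, NULL); (Chip, NULL); (Chip, NULL); (Frame, NULL); (Frame, NULL); (Motor, NULL); (Sensor, NULL); (Widget, NULL); (NULL, FL); (NULL, FL); (NULL, OC); (NULL, OC); (NULL, RF); (NULL, RF); (NULL, TH); (NULL, TH)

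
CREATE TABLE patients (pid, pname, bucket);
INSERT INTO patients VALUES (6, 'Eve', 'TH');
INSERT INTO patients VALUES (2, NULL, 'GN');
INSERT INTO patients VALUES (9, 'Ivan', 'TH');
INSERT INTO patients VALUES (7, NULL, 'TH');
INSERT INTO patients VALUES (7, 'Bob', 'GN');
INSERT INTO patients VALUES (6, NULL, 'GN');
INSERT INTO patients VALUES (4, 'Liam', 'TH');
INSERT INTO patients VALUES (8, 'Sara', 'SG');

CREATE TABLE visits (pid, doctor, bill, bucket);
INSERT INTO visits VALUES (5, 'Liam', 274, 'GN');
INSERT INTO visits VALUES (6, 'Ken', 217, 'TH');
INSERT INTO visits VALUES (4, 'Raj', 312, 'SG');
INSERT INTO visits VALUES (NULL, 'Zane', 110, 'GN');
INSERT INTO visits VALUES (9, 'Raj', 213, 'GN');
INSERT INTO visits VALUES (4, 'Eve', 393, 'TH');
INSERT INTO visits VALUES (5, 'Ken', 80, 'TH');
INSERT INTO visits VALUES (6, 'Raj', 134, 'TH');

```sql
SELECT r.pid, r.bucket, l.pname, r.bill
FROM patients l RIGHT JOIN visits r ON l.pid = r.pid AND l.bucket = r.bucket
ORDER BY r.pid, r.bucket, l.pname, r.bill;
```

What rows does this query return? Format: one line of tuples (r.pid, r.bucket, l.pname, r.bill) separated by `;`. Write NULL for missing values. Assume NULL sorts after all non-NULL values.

(4, SG, NULL, 312); (4, TH, Liam, 393); (5, GN, NULL, 274); (5, TH, NULL, 80); (6, TH, Eve, 134); (6, TH, Eve, 217); (9, GN, NULL, 213); (NULL, GN, NULL, 110)

RIGHT JOIN keeps every row from `visits`; unmatched rows get NULL for `patients`'s columns.
Matching on l.pid = r.pid AND l.bucket = r.bucket. A NULL in a compared column never satisfies the condition.
- l (pid=6, bucket=TH) pairs with 2 row(s) of r.
- l (pid=2, bucket=GN) has no partner in r.
- l (pid=9, bucket=TH) has no partner in r.
- l (pid=7, bucket=TH) has no partner in r.
- l (pid=7, bucket=GN) has no partner in r.
- l (pid=6, bucket=GN) has no partner in r.
- l (pid=4, bucket=TH) pairs with 1 row(s) of r.
- l (pid=8, bucket=SG) has no partner in r.
- 5 r row(s) had no l match → kept, l columns NULL.
After projecting and ordering:
r.pid | r.bucket | l.pname | r.bill
4 | SG | NULL | 312
4 | TH | Liam | 393
5 | GN | NULL | 274
5 | TH | NULL | 80
6 | TH | Eve | 134
6 | TH | Eve | 217
9 | GN | NULL | 213
NULL | GN | NULL | 110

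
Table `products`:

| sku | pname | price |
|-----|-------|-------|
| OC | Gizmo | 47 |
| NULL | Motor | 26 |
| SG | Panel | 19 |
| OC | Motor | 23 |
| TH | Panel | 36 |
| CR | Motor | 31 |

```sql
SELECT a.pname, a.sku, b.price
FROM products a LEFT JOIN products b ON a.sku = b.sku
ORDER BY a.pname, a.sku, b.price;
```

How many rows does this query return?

8

LEFT JOIN keeps every row from `products a`; unmatched rows get NULL for `products b`'s columns.
Matching on a.sku = b.sku. A NULL in a compared column never satisfies the condition.
- a[0] sku=OC → 2 match(es) in b → 2 row(s).
- a[1] sku=NULL → no match; kept with NULLs on the b side.
- a[2] sku=SG → 1 match(es) in b → 1 row(s).
- a[3] sku=OC → 2 match(es) in b → 2 row(s).
- a[4] sku=TH → 1 match(es) in b → 1 row(s).
- a[5] sku=CR → 1 match(es) in b → 1 row(s).
Total: 7 matched + 1 padded = 8 rows.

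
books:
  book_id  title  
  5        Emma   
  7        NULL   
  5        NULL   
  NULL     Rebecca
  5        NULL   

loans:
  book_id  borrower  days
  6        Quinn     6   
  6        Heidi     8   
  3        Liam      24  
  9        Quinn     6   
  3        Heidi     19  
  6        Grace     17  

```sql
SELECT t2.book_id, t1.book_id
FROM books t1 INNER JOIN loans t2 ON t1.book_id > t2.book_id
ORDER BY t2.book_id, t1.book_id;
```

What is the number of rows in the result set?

11

INNER JOIN keeps only pairs where the ON condition holds.
Matching on t1.book_id > t2.book_id. A NULL in a compared column never satisfies the condition.
- t1[0] book_id=5 → 2 match(es) in t2 → 2 row(s).
- t1[1] book_id=7 → 5 match(es) in t2 → 5 row(s).
- t1[2] book_id=5 → 2 match(es) in t2 → 2 row(s).
- t1[3] book_id=NULL → no match; dropped.
- t1[4] book_id=5 → 2 match(es) in t2 → 2 row(s).
Total: 11 rows.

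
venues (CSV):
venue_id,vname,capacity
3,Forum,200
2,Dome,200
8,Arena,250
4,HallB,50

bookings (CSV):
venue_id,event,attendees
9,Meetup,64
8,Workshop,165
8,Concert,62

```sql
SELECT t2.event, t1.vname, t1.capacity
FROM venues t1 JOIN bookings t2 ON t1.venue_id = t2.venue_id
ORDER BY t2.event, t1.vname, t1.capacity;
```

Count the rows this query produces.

INNER JOIN keeps only pairs where the ON condition holds.
Matching on t1.venue_id = t2.venue_id.
- t1[0] venue_id=3 → no match; dropped.
- t1[1] venue_id=2 → no match; dropped.
- t1[2] venue_id=8 → 2 match(es) in t2 → 2 row(s).
- t1[3] venue_id=4 → no match; dropped.
Total: 2 rows.

2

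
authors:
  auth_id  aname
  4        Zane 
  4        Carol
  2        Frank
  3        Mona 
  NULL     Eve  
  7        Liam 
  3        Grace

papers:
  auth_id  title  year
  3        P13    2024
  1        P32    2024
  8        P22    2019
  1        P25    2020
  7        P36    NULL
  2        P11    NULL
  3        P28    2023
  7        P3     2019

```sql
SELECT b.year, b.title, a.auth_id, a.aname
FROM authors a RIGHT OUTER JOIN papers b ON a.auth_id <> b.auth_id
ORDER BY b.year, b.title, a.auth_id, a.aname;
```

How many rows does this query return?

41

RIGHT JOIN keeps every row from `papers`; unmatched rows get NULL for `authors`'s columns.
Matching on a.auth_id <> b.auth_id. A NULL in a compared column never satisfies the condition.
Matched pairs: 41; unmatched b rows kept: 0.
Total: 41 rows.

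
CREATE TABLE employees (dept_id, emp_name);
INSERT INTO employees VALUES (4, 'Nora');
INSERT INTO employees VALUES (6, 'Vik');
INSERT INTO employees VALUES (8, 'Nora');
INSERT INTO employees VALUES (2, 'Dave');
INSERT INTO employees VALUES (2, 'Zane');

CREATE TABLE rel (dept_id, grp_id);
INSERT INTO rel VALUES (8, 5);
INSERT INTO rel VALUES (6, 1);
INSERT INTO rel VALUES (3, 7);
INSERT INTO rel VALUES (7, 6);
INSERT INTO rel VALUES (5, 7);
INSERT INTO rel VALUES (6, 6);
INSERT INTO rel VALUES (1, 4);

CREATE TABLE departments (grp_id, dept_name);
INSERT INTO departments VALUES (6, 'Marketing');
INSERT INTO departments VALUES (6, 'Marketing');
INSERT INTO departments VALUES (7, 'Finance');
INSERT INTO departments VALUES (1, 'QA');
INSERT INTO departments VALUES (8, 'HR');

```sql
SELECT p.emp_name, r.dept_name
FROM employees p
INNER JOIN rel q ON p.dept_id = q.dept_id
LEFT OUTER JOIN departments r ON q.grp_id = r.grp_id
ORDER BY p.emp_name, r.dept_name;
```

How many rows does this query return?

4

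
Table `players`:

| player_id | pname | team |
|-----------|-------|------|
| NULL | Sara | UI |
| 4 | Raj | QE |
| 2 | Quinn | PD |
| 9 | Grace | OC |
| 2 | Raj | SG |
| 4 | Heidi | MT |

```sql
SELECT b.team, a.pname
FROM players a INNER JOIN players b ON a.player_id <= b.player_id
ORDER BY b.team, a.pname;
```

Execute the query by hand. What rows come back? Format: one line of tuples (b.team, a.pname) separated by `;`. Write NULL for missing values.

INNER JOIN keeps only pairs where the ON condition holds.
Matching on a.player_id <= b.player_id. A NULL in a compared column never satisfies the condition.
- a (player_id=NULL) has no partner → excluded.
- a (player_id=4) pairs with 3 row(s) of b.
- a (player_id=2) pairs with 5 row(s) of b.
- a (player_id=9) pairs with 1 row(s) of b.
- a (player_id=2) pairs with 5 row(s) of b.
- a (player_id=4) pairs with 3 row(s) of b.

(MT, Heidi); (MT, Quinn); (MT, Raj); (MT, Raj); (OC, Grace); (OC, Heidi); (OC, Quinn); (OC, Raj); (OC, Raj); (PD, Quinn); (PD, Raj); (QE, Heidi); (QE, Quinn); (QE, Raj); (QE, Raj); (SG, Quinn); (SG, Raj)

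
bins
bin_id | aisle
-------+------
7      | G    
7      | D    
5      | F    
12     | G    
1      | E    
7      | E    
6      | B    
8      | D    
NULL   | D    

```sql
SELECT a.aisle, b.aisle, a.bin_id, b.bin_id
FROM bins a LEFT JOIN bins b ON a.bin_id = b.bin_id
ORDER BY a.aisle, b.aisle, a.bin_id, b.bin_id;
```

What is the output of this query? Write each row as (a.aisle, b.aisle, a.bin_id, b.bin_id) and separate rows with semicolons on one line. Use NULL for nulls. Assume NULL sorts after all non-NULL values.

LEFT JOIN keeps every row from `bins a`; unmatched rows get NULL for `bins b`'s columns.
Matching on a.bin_id = b.bin_id. A NULL in a compared column never satisfies the condition.
- a[0] bin_id=7 → 3 match(es) in b → 3 row(s).
- a[1] bin_id=7 → 3 match(es) in b → 3 row(s).
- a[2] bin_id=5 → 1 match(es) in b → 1 row(s).
- a[3] bin_id=12 → 1 match(es) in b → 1 row(s).
- a[4] bin_id=1 → 1 match(es) in b → 1 row(s).
- a[5] bin_id=7 → 3 match(es) in b → 3 row(s).
- a[6] bin_id=6 → 1 match(es) in b → 1 row(s).
- a[7] bin_id=8 → 1 match(es) in b → 1 row(s).
- a[8] bin_id=NULL → no match; kept with NULLs on the b side.

(B, B, 6, 6); (D, D, 7, 7); (D, D, 8, 8); (D, E, 7, 7); (D, G, 7, 7); (D, NULL, NULL, NULL); (E, D, 7, 7); (E, E, 1, 1); (E, E, 7, 7); (E, G, 7, 7); (F, F, 5, 5); (G, D, 7, 7); (G, E, 7, 7); (G, G, 7, 7); (G, G, 12, 12)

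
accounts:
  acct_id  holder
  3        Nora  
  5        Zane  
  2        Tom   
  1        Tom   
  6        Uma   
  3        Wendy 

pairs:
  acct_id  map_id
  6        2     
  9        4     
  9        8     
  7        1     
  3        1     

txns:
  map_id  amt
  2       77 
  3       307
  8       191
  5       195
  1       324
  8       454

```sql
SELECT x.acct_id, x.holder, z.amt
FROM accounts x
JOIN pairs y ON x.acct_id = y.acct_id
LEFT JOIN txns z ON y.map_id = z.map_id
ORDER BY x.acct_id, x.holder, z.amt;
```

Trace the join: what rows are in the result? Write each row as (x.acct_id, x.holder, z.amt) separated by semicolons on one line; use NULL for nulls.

Evaluate left to right. First `accounts x INNER JOIN pairs y` on acct_id: 3 row(s).
Then LEFT JOIN `txns z` on map_id: each of those 3 rows is kept; rows whose y.map_id has no match in z get NULL for z's columns.

(3, Nora, 324); (3, Wendy, 324); (6, Uma, 77)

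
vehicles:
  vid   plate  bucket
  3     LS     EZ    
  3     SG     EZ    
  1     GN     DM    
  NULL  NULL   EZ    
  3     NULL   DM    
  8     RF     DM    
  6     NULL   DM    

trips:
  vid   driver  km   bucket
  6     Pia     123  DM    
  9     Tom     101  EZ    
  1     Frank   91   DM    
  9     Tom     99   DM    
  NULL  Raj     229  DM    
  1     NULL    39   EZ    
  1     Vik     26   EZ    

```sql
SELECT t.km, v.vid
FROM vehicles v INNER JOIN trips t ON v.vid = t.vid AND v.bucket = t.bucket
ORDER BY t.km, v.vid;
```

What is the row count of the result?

2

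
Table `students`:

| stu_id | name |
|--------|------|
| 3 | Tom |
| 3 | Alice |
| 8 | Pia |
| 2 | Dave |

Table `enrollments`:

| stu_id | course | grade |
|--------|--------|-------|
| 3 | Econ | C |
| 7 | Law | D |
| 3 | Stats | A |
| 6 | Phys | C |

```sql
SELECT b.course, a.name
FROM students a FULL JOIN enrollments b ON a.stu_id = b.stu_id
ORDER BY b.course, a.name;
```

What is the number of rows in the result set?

FULL OUTER JOIN keeps every row from both sides; unmatched rows get NULL for the other side's columns.
Matching on a.stu_id = b.stu_id.
- a (stu_id=3) pairs with 2 row(s) of b.
- a (stu_id=3) pairs with 2 row(s) of b.
- a (stu_id=8) has no partner → padded with NULL.
- a (stu_id=2) has no partner → padded with NULL.
- 2 row(s) from b found no a partner → padded with NULL.
Total: 4 matched + 4 padded = 8 rows.

8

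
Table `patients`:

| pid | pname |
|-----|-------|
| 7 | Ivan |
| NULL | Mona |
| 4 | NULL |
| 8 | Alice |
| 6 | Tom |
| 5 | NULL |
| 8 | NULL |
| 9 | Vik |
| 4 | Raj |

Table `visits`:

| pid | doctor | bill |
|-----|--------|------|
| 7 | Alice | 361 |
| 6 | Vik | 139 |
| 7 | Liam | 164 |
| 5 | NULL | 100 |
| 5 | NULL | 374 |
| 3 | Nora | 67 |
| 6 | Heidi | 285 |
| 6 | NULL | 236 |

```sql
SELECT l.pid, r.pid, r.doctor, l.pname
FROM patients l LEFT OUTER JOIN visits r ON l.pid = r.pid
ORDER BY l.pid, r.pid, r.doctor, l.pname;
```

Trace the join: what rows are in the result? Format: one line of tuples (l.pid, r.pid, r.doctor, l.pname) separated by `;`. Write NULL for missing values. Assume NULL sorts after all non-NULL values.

(4, NULL, NULL, Raj); (4, NULL, NULL, NULL); (5, 5, NULL, NULL); (5, 5, NULL, NULL); (6, 6, Heidi, Tom); (6, 6, Vik, Tom); (6, 6, NULL, Tom); (7, 7, Alice, Ivan); (7, 7, Liam, Ivan); (8, NULL, NULL, Alice); (8, NULL, NULL, NULL); (9, NULL, NULL, Vik); (NULL, NULL, NULL, Mona)

LEFT JOIN keeps every row from `patients`; unmatched rows get NULL for `visits`'s columns.
Matching on l.pid = r.pid. A NULL in a compared column never satisfies the condition.
Matched pairs: 7; unmatched l rows kept: 6.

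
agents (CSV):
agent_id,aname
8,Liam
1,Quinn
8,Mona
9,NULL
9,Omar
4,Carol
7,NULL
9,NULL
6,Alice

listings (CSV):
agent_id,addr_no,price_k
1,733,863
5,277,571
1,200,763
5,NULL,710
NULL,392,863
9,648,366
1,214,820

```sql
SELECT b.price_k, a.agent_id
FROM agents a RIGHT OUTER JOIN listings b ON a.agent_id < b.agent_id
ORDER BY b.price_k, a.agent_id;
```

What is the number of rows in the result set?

14

RIGHT JOIN keeps every row from `listings`; unmatched rows get NULL for `agents`'s columns.
Matching on a.agent_id < b.agent_id. A NULL in a compared column never satisfies the condition.
- agent_id=8: 1 matching b row(s), so 1 row(s) emitted.
- agent_id=1: 3 matching b row(s), so 3 row(s) emitted.
- agent_id=8: 1 matching b row(s), so 1 row(s) emitted.
- agent_id=9: no matching b row.
- agent_id=9: no matching b row.
- agent_id=4: 3 matching b row(s), so 3 row(s) emitted.
- agent_id=7: 1 matching b row(s), so 1 row(s) emitted.
- agent_id=9: no matching b row.
- agent_id=6: 1 matching b row(s), so 1 row(s) emitted.
- 4 row(s) from b found no a partner → padded with NULL.
Total: 10 matched + 4 padded = 14 rows.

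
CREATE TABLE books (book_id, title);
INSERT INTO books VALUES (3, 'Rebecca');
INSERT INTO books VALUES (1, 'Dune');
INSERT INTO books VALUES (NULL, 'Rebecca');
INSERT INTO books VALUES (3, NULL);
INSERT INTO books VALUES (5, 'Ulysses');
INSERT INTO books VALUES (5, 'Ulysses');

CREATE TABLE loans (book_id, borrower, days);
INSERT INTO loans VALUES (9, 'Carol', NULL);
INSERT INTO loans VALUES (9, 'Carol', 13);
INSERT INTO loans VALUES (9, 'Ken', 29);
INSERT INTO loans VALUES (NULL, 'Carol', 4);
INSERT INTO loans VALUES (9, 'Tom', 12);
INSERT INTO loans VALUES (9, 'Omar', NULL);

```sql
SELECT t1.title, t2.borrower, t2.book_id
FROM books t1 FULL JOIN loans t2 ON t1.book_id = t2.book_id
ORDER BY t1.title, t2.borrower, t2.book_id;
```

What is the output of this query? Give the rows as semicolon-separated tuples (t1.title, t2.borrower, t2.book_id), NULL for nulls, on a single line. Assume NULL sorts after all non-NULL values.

(Dune, NULL, NULL); (Rebecca, NULL, NULL); (Rebecca, NULL, NULL); (Ulysses, NULL, NULL); (Ulysses, NULL, NULL); (NULL, Carol, 9); (NULL, Carol, 9); (NULL, Carol, NULL); (NULL, Ken, 9); (NULL, Omar, 9); (NULL, Tom, 9); (NULL, NULL, NULL)

FULL OUTER JOIN keeps every row from both sides; unmatched rows get NULL for the other side's columns.
Matching on t1.book_id = t2.book_id. A NULL in a compared column never satisfies the condition.
Matched pairs: 0; unmatched t1 rows kept: 6; unmatched t2 rows kept: 6.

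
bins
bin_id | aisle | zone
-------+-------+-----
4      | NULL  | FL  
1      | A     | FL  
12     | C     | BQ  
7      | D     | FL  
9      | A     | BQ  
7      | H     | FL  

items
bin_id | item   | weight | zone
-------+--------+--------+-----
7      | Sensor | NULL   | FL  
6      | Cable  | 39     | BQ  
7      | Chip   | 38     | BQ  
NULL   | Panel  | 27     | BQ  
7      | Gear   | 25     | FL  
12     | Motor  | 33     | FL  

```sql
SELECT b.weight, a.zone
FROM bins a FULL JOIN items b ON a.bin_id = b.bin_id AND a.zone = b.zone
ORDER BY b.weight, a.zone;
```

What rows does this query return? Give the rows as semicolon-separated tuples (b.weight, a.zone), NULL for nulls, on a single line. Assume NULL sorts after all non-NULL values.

(25, FL); (25, FL); (27, NULL); (33, NULL); (38, NULL); (39, NULL); (NULL, BQ); (NULL, BQ); (NULL, FL); (NULL, FL); (NULL, FL); (NULL, FL)

FULL OUTER JOIN keeps every row from both sides; unmatched rows get NULL for the other side's columns.
Matching on a.bin_id = b.bin_id AND a.zone = b.zone. A NULL in a compared column never satisfies the condition.
- a (bin_id=4, zone=FL) has no partner → padded with NULL.
- a (bin_id=1, zone=FL) has no partner → padded with NULL.
- a (bin_id=12, zone=BQ) has no partner → padded with NULL.
- a (bin_id=7, zone=FL) pairs with 2 row(s) of b.
- a (bin_id=9, zone=BQ) has no partner → padded with NULL.
- a (bin_id=7, zone=FL) pairs with 2 row(s) of b.
- plus 4 unmatched b row(s), each kept with NULL a columns.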